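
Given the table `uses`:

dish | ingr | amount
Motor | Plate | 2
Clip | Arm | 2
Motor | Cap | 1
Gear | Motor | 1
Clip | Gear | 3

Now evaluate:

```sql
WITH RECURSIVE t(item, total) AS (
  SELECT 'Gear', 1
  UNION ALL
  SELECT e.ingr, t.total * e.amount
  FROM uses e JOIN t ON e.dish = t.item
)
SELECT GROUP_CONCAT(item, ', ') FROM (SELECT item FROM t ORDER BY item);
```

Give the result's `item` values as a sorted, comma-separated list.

Cap, Gear, Motor, Plate

Base: (Gear, total=1).
Iteration 1: components of {Gear} -> Motor = 1*1 = 1.
Iteration 2: components of {Motor} -> Cap = 1*1 = 1, Plate = 1*2 = 2.
Iteration 3: no further components; recursion stops.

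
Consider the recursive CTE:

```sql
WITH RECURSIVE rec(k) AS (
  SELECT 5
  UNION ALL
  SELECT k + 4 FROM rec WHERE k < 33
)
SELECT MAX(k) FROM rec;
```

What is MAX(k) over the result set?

33

Base: k=5.
Iteration 1: 5 < 33 holds -> k = 5 + 4 = 9.
Iteration 2: 9 < 33 holds -> k = 9 + 4 = 13.
Iteration 3: 13 < 33 holds -> k = 13 + 4 = 17.
Iteration 4: 17 < 33 holds -> k = 17 + 4 = 21.
Iteration 5: 21 < 33 holds -> k = 21 + 4 = 25.
Iteration 6: 25 < 33 holds -> k = 25 + 4 = 29.
Iteration 7: 29 < 33 holds -> k = 29 + 4 = 33.
Iteration 8: 33 < 33 fails; recursion stops.
k values: 5, 9, 13, 17, 21, 25, 29, 33; the maximum is 33.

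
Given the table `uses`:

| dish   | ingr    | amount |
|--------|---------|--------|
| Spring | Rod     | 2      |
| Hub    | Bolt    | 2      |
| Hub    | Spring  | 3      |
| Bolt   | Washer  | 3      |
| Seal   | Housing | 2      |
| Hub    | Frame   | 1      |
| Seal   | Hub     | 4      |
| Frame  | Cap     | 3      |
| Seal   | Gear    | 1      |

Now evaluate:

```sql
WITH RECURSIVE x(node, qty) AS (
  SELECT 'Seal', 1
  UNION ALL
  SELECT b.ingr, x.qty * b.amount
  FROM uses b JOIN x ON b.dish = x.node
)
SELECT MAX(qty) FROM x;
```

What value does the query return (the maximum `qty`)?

24

Base: (Seal, qty=1).
Iteration 1: components of {Seal} -> Gear = 1*1 = 1, Housing = 1*2 = 2, Hub = 1*4 = 4.
Iteration 2: components of {Gear,Housing,Hub} -> Bolt = 4*2 = 8, Frame = 4*1 = 4, Spring = 4*3 = 12.
Iteration 3: components of {Bolt,Frame,Spring} -> Cap = 4*3 = 12, Rod = 12*2 = 24, Washer = 8*3 = 24.
Iteration 4: no further components; recursion stops.
qty values: 1, 1, 4, 2, 8, 4, 12, 24, 12, 24; the maximum is 24.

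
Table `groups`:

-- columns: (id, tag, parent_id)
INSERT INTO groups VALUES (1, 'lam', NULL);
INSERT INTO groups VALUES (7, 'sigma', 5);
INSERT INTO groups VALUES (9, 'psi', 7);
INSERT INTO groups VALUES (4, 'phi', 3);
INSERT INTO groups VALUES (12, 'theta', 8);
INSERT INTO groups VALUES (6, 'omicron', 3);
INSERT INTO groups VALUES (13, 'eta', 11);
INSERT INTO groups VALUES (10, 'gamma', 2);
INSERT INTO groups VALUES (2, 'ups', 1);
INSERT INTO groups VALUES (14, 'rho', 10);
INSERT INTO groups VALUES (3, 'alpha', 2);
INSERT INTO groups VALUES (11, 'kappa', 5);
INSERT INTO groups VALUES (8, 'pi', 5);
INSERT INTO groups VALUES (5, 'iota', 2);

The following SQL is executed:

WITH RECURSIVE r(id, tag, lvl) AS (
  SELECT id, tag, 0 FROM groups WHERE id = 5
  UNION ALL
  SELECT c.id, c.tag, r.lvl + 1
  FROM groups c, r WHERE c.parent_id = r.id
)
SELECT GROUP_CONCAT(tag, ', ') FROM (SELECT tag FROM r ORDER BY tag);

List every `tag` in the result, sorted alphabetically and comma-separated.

Base: id=5 (iota) at lvl 0.
Iteration 1: rows with parent_id in {5} -> sigma (id 7, lvl 1), pi (id 8, lvl 1), kappa (id 11, lvl 1).
Iteration 2: rows with parent_id in {7,8,11} -> psi (id 9, lvl 2), theta (id 12, lvl 2), eta (id 13, lvl 2).
Iteration 3: no rows with parent_id in {9,12,13}; recursion stops.

eta, iota, kappa, pi, psi, sigma, theta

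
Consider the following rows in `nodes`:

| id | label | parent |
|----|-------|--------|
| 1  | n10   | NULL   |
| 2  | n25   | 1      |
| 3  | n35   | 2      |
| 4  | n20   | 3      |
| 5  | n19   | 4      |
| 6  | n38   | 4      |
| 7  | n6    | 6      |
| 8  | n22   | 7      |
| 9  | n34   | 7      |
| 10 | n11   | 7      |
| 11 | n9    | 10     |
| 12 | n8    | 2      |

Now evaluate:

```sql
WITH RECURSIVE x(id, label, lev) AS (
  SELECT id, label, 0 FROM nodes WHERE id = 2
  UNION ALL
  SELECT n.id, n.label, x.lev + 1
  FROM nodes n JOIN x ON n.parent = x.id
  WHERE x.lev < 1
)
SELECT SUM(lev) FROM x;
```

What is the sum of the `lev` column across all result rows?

2

Base: id=2 (n25) at lev 0.
Iteration 1: rows with parent in {2} -> n35 (id 3, lev 1), n8 (id 12, lev 1).
Iteration 2: lev < 1 fails for all current rows; recursion stops.
SUM(lev) = 0 + 1 + 1 = 2.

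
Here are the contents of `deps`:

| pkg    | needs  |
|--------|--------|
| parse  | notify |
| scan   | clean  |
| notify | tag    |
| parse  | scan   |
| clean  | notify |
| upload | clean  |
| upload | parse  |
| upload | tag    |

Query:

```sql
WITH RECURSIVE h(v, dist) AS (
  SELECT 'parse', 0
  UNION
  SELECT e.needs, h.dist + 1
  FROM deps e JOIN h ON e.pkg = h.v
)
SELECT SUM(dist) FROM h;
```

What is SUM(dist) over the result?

13

Base: (parse, dist=0).
Iteration 1: edges from {parse} -> (notify, dist=1), (scan, dist=1).
Iteration 2: edges from {notify,scan} -> (clean, dist=2), (tag, dist=2).
Iteration 3: edges from {clean,tag} -> (notify, dist=3).
Iteration 4: edges from {notify} -> (tag, dist=4).
Iteration 5: no outgoing edges from {tag}; recursion stops.
SUM(dist) = 0 + 1 + 1 + 2 + 2 + 3 + 4 = 13.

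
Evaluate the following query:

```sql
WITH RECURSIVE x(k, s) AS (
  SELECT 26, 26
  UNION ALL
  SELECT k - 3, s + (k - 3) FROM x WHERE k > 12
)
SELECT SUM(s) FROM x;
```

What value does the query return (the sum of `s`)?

Base: k=26, s=26.
Iteration 1: 26 > 12 holds -> k = 26 - 3 = 23, s = 26 + 23 = 49.
Iteration 2: 23 > 12 holds -> k = 23 - 3 = 20, s = 49 + 20 = 69.
Iteration 3: 20 > 12 holds -> k = 20 - 3 = 17, s = 69 + 17 = 86.
Iteration 4: 17 > 12 holds -> k = 17 - 3 = 14, s = 86 + 14 = 100.
Iteration 5: 14 > 12 holds -> k = 14 - 3 = 11, s = 100 + 11 = 111.
Iteration 6: 11 > 12 fails; recursion stops.
SUM(s) = 26 + 49 + 69 + 86 + 100 + 111 = 441.

441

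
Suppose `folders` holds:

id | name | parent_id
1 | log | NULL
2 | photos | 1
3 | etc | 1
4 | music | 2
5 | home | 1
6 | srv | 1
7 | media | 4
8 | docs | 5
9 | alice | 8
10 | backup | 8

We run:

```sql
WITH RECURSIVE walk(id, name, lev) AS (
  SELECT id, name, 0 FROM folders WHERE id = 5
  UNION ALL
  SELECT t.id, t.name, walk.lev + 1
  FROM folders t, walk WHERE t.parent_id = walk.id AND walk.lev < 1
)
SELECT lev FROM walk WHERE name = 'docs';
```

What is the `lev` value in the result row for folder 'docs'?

Base: id=5 (home) at lev 0.
Iteration 1: rows with parent_id in {5} -> docs (id 8, lev 1).
Iteration 2: lev < 1 fails for all current rows; recursion stops.

1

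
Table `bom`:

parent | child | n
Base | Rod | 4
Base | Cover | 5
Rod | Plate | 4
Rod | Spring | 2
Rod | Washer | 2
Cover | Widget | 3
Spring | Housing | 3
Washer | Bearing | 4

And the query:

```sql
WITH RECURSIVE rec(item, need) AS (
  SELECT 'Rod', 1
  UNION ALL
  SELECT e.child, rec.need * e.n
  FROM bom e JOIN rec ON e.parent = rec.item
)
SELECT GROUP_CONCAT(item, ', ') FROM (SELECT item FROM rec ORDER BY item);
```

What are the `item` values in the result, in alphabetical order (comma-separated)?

Bearing, Housing, Plate, Rod, Spring, Washer

Base: (Rod, need=1).
Iteration 1: components of {Rod} -> Plate = 1*4 = 4, Spring = 1*2 = 2, Washer = 1*2 = 2.
Iteration 2: components of {Plate,Spring,Washer} -> Bearing = 2*4 = 8, Housing = 2*3 = 6.
Iteration 3: no further components; recursion stops.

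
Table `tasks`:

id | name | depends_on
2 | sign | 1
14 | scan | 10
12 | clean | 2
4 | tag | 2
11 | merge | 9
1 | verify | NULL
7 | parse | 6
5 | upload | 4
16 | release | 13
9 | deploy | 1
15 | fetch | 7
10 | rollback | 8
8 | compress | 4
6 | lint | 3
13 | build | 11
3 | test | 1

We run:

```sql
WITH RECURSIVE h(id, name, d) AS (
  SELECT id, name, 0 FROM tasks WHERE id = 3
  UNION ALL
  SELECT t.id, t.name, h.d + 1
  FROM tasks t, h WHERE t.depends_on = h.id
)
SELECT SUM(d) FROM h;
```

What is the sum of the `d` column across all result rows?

Base: id=3 (test) at d 0.
Iteration 1: rows with depends_on in {3} -> lint (id 6, d 1).
Iteration 2: rows with depends_on in {6} -> parse (id 7, d 2).
Iteration 3: rows with depends_on in {7} -> fetch (id 15, d 3).
Iteration 4: no rows with depends_on in {15}; recursion stops.
SUM(d) = 0 + 1 + 2 + 3 = 6.

6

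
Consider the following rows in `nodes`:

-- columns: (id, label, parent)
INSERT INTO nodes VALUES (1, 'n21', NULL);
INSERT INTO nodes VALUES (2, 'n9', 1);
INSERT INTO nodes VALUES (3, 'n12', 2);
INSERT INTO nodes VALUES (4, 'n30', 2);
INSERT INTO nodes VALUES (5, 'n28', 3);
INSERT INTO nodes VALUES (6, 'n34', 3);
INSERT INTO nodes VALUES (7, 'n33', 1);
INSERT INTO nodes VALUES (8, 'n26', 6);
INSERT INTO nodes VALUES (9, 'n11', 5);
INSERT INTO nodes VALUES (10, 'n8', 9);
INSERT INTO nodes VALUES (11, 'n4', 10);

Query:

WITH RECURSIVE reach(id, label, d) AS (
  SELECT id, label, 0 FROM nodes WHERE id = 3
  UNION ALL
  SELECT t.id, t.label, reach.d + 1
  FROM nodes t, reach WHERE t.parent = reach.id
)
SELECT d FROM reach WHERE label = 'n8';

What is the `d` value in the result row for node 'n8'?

3

Base: id=3 (n12) at d 0.
Iteration 1: rows with parent in {3} -> n28 (id 5, d 1), n34 (id 6, d 1).
Iteration 2: rows with parent in {5,6} -> n26 (id 8, d 2), n11 (id 9, d 2).
Iteration 3: rows with parent in {8,9} -> n8 (id 10, d 3).
Iteration 4: rows with parent in {10} -> n4 (id 11, d 4).
Iteration 5: no rows with parent in {11}; recursion stops.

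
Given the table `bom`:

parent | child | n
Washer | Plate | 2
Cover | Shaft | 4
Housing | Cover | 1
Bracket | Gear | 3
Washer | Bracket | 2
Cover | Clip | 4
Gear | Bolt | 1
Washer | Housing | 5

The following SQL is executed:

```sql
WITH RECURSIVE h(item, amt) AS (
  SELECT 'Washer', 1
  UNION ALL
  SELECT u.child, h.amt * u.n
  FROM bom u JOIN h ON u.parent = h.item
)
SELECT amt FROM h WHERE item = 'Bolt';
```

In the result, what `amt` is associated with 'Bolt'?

Base: (Washer, amt=1).
Iteration 1: components of {Washer} -> Bracket = 1*2 = 2, Housing = 1*5 = 5, Plate = 1*2 = 2.
Iteration 2: components of {Bracket,Housing,Plate} -> Cover = 5*1 = 5, Gear = 2*3 = 6.
Iteration 3: components of {Cover,Gear} -> Bolt = 6*1 = 6, Clip = 5*4 = 20, Shaft = 5*4 = 20.
Iteration 4: no further components; recursion stops.

6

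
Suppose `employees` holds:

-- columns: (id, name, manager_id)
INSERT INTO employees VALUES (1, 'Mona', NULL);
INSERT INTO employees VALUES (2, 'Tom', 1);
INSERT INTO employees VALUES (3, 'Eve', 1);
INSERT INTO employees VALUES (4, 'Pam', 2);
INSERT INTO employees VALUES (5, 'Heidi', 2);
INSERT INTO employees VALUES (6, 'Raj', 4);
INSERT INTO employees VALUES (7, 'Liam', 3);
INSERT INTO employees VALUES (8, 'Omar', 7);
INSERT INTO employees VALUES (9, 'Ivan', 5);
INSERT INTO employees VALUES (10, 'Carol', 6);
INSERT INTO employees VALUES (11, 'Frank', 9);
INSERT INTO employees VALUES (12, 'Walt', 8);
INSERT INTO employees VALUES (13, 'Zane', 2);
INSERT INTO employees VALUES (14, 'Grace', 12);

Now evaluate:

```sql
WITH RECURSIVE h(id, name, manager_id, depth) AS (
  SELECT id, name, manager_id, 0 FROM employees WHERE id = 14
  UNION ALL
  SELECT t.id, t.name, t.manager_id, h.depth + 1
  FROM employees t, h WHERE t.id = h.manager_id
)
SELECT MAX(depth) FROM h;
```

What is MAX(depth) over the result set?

Base: id=14 (Grace), manager_id=12, depth 0.
Iteration 1: join on id=12 -> Walt (id 12, manager_id=8, depth 1).
Iteration 2: join on id=8 -> Omar (id 8, manager_id=7, depth 2).
Iteration 3: join on id=7 -> Liam (id 7, manager_id=3, depth 3).
Iteration 4: join on id=3 -> Eve (id 3, manager_id=1, depth 4).
Iteration 5: join on id=1 -> Mona (id 1, manager_id=NULL, depth 5).
Iteration 6: manager_id is NULL; no match; recursion stops.
depth values: 0, 1, 2, 3, 4, 5; the maximum is 5.

5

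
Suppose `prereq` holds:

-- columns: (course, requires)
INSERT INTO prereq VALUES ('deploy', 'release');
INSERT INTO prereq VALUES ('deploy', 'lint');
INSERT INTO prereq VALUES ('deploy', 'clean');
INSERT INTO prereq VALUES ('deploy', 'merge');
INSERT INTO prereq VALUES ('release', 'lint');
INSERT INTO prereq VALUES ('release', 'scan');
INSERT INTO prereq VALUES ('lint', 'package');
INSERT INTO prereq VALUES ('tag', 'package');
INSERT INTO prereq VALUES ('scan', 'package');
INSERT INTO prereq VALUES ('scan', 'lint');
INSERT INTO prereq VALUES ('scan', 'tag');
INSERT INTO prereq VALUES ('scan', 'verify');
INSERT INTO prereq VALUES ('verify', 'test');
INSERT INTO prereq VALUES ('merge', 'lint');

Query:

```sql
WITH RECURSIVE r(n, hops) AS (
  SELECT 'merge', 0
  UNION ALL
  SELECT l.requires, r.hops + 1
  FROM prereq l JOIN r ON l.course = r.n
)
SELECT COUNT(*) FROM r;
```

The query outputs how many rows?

Base: (merge, hops=0).
Iteration 1: edges from {merge} -> (lint, hops=1).
Iteration 2: edges from {lint} -> (package, hops=2).
Iteration 3: no outgoing edges from {package}; recursion stops.
Total rows emitted: 3.

3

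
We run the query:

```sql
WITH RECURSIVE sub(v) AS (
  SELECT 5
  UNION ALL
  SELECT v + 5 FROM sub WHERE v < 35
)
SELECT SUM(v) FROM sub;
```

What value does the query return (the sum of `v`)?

Base: v=5.
Iteration 1: 5 < 35 holds -> v = 5 + 5 = 10.
Iteration 2: 10 < 35 holds -> v = 10 + 5 = 15.
Iteration 3: 15 < 35 holds -> v = 15 + 5 = 20.
Iteration 4: 20 < 35 holds -> v = 20 + 5 = 25.
Iteration 5: 25 < 35 holds -> v = 25 + 5 = 30.
Iteration 6: 30 < 35 holds -> v = 30 + 5 = 35.
Iteration 7: 35 < 35 fails; recursion stops.
SUM(v) = 5 + 10 + 15 + 20 + 25 + 30 + 35 = 140.

140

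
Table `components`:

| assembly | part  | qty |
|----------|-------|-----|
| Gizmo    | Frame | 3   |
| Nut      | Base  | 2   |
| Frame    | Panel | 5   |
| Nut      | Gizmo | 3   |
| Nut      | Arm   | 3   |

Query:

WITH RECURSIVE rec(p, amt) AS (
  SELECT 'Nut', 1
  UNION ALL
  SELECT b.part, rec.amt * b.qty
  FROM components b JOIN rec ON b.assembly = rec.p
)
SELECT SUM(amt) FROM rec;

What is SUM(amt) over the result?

63

Base: (Nut, amt=1).
Iteration 1: components of {Nut} -> Arm = 1*3 = 3, Base = 1*2 = 2, Gizmo = 1*3 = 3.
Iteration 2: components of {Arm,Base,Gizmo} -> Frame = 3*3 = 9.
Iteration 3: components of {Frame} -> Panel = 9*5 = 45.
Iteration 4: no further components; recursion stops.
SUM(amt) = 1 + 3 + 3 + 2 + 9 + 45 = 63.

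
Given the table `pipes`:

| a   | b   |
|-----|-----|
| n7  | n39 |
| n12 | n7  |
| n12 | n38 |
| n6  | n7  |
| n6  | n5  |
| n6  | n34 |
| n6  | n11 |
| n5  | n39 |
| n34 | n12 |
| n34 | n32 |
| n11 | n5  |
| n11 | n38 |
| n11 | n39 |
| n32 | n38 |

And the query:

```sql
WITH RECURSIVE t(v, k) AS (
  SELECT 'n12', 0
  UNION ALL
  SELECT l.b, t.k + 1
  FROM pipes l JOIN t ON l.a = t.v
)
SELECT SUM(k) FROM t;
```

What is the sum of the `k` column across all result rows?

4

Base: (n12, k=0).
Iteration 1: edges from {n12} -> (n38, k=1), (n7, k=1).
Iteration 2: edges from {n38,n7} -> (n39, k=2).
Iteration 3: no outgoing edges from {n39}; recursion stops.
SUM(k) = 0 + 1 + 1 + 2 = 4.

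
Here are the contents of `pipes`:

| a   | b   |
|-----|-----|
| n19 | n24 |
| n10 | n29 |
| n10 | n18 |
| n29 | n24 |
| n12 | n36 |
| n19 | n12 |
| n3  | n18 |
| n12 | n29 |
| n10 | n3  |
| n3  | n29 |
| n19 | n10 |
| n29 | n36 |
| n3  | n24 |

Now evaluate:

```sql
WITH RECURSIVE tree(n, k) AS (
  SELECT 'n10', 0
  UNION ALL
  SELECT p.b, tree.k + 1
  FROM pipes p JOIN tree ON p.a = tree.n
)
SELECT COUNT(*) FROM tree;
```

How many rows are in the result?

11

Base: (n10, k=0).
Iteration 1: edges from {n10} -> (n18, k=1), (n29, k=1), (n3, k=1).
Iteration 2: edges from {n18,n29,n3} -> (n18, k=2), (n24, k=2) x2, (n29, k=2), (n36, k=2). [UNION ALL keeps all 5 new rows, including repeats]
Iteration 3: edges from {n18,n24,n29,n36} -> (n24, k=3), (n36, k=3).
Iteration 4: no outgoing edges from {n24,n36}; recursion stops.
Total rows emitted: 11.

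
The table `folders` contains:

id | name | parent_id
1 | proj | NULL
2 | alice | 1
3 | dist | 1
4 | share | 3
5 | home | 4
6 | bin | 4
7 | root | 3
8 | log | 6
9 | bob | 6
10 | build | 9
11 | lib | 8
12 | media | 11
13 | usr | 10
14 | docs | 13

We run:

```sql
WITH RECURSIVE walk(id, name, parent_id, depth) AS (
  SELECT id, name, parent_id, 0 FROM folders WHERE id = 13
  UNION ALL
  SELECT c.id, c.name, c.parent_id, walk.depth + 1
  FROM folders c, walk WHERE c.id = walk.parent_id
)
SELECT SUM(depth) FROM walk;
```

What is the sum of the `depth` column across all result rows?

Base: id=13 (usr), parent_id=10, depth 0.
Iteration 1: join on id=10 -> build (id 10, parent_id=9, depth 1).
Iteration 2: join on id=9 -> bob (id 9, parent_id=6, depth 2).
Iteration 3: join on id=6 -> bin (id 6, parent_id=4, depth 3).
Iteration 4: join on id=4 -> share (id 4, parent_id=3, depth 4).
Iteration 5: join on id=3 -> dist (id 3, parent_id=1, depth 5).
Iteration 6: join on id=1 -> proj (id 1, parent_id=NULL, depth 6).
Iteration 7: parent_id is NULL; no match; recursion stops.
SUM(depth) = 0 + 1 + 2 + 3 + 4 + 5 + 6 = 21.

21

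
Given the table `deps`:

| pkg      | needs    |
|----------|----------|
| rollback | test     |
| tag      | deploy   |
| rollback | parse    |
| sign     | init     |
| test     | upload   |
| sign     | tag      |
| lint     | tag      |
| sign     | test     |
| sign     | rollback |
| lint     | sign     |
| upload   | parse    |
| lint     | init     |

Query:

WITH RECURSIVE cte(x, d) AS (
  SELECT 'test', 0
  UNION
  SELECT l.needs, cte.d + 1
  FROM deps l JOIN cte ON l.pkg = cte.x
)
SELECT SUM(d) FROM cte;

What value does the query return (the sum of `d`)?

Base: (test, d=0).
Iteration 1: edges from {test} -> (upload, d=1).
Iteration 2: edges from {upload} -> (parse, d=2).
Iteration 3: no outgoing edges from {parse}; recursion stops.
SUM(d) = 0 + 1 + 2 = 3.

3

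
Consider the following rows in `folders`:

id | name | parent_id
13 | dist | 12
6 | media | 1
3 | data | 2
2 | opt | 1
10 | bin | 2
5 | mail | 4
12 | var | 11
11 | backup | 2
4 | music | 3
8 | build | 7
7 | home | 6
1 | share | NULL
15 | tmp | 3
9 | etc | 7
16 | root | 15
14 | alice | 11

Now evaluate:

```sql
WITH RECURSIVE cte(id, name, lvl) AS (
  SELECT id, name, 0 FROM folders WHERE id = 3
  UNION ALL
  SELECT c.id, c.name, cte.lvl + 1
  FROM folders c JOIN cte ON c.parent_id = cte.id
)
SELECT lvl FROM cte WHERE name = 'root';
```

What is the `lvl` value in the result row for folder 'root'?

Base: id=3 (data) at lvl 0.
Iteration 1: rows with parent_id in {3} -> music (id 4, lvl 1), tmp (id 15, lvl 1).
Iteration 2: rows with parent_id in {4,15} -> mail (id 5, lvl 2), root (id 16, lvl 2).
Iteration 3: no rows with parent_id in {5,16}; recursion stops.

2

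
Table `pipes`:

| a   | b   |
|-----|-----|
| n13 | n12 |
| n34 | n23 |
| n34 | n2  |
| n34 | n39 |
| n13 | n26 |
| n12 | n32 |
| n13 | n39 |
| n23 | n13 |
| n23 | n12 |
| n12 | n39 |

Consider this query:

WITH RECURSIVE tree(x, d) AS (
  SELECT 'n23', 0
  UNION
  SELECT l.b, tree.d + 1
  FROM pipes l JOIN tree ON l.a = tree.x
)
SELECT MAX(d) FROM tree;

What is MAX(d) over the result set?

3

Base: (n23, d=0).
Iteration 1: edges from {n23} -> (n12, d=1), (n13, d=1).
Iteration 2: edges from {n12,n13} -> (n12, d=2), (n26, d=2), (n32, d=2), (n39, d=2). [UNION drops 1 duplicate row(s)]
Iteration 3: edges from {n12,n26,n32,n39} -> (n32, d=3), (n39, d=3).
Iteration 4: no outgoing edges from {n32,n39}; recursion stops.
d values: 0, 1, 1, 2, 2, 2, 2, 3, 3; the maximum is 3.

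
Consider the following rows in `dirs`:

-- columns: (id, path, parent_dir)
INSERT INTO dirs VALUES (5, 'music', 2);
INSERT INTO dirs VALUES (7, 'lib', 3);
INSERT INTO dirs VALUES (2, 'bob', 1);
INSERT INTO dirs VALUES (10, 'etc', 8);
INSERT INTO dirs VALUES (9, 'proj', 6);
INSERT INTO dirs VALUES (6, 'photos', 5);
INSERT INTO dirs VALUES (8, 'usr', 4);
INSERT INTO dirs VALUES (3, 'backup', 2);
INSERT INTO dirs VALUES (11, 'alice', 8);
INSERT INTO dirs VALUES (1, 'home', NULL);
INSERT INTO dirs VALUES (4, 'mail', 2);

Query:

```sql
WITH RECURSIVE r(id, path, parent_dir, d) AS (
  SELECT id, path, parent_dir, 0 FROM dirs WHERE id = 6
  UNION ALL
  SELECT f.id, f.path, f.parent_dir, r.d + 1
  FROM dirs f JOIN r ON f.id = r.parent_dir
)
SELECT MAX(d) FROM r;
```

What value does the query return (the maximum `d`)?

Base: id=6 (photos), parent_dir=5, d 0.
Iteration 1: join on id=5 -> music (id 5, parent_dir=2, d 1).
Iteration 2: join on id=2 -> bob (id 2, parent_dir=1, d 2).
Iteration 3: join on id=1 -> home (id 1, parent_dir=NULL, d 3).
Iteration 4: parent_dir is NULL; no match; recursion stops.
d values: 0, 1, 2, 3; the maximum is 3.

3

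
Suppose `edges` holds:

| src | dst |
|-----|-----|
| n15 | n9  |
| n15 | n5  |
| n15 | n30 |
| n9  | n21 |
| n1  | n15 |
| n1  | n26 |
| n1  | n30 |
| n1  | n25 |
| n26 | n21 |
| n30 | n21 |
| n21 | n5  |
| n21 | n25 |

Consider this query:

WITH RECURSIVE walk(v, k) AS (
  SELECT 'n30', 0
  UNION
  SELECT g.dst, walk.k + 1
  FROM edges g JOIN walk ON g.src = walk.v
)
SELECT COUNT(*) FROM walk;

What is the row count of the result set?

4

Base: (n30, k=0).
Iteration 1: edges from {n30} -> (n21, k=1).
Iteration 2: edges from {n21} -> (n25, k=2), (n5, k=2).
Iteration 3: no outgoing edges from {n25,n5}; recursion stops.
Total rows emitted: 4.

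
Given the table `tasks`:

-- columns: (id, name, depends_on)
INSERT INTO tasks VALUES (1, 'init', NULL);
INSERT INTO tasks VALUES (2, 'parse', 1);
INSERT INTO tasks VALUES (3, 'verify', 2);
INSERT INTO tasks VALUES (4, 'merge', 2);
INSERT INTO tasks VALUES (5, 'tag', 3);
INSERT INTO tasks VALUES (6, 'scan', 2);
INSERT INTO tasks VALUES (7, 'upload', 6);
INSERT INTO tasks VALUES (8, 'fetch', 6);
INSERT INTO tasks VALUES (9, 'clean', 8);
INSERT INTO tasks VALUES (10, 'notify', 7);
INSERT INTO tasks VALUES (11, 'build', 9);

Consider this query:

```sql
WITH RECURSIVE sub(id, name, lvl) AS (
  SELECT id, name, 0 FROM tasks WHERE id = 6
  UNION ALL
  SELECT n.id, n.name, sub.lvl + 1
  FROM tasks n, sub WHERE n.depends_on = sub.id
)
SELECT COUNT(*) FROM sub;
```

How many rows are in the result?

6

Base: id=6 (scan) at lvl 0.
Iteration 1: rows with depends_on in {6} -> upload (id 7, lvl 1), fetch (id 8, lvl 1).
Iteration 2: rows with depends_on in {7,8} -> clean (id 9, lvl 2), notify (id 10, lvl 2).
Iteration 3: rows with depends_on in {9,10} -> build (id 11, lvl 3).
Iteration 4: no rows with depends_on in {11}; recursion stops.
Total rows emitted: 6.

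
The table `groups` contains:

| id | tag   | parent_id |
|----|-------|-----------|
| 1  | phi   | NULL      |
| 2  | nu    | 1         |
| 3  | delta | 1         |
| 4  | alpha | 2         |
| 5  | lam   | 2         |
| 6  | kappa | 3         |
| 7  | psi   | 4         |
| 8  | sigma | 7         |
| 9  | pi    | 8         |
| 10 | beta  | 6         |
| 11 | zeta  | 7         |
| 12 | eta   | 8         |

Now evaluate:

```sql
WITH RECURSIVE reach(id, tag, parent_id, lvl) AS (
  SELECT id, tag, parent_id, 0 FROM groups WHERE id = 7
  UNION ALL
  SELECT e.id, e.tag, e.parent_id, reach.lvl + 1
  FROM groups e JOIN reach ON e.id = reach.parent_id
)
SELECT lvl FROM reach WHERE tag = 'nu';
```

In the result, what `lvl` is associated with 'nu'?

2

Base: id=7 (psi), parent_id=4, lvl 0.
Iteration 1: join on id=4 -> alpha (id 4, parent_id=2, lvl 1).
Iteration 2: join on id=2 -> nu (id 2, parent_id=1, lvl 2).
Iteration 3: join on id=1 -> phi (id 1, parent_id=NULL, lvl 3).
Iteration 4: parent_id is NULL; no match; recursion stops.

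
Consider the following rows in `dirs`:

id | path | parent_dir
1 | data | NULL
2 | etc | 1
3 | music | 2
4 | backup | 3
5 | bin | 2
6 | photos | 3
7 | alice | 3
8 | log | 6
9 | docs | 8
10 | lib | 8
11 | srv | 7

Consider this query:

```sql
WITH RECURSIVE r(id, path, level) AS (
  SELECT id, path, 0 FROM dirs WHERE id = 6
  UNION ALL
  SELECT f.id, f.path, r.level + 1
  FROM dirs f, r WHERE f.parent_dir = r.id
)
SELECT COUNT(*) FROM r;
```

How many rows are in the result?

Base: id=6 (photos) at level 0.
Iteration 1: rows with parent_dir in {6} -> log (id 8, level 1).
Iteration 2: rows with parent_dir in {8} -> docs (id 9, level 2), lib (id 10, level 2).
Iteration 3: no rows with parent_dir in {9,10}; recursion stops.
Total rows emitted: 4.

4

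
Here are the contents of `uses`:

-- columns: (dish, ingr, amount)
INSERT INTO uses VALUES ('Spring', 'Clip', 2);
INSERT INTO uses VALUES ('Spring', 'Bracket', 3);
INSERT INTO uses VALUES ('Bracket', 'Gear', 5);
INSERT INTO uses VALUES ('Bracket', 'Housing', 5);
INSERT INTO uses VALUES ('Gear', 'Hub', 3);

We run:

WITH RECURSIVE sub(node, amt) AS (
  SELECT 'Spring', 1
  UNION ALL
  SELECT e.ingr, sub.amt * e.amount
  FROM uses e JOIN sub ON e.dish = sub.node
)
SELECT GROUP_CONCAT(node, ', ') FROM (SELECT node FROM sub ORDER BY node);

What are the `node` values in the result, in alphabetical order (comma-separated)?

Bracket, Clip, Gear, Housing, Hub, Spring

Base: (Spring, amt=1).
Iteration 1: components of {Spring} -> Bracket = 1*3 = 3, Clip = 1*2 = 2.
Iteration 2: components of {Bracket,Clip} -> Gear = 3*5 = 15, Housing = 3*5 = 15.
Iteration 3: components of {Gear,Housing} -> Hub = 15*3 = 45.
Iteration 4: no further components; recursion stops.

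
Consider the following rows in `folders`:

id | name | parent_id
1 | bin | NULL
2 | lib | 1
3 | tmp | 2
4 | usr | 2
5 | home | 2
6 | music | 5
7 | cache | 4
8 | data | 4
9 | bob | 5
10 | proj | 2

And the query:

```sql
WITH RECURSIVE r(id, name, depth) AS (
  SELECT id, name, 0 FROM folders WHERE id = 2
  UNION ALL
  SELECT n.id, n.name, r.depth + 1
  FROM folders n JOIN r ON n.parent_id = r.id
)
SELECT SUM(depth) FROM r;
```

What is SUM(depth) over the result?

Base: id=2 (lib) at depth 0.
Iteration 1: rows with parent_id in {2} -> tmp (id 3, depth 1), usr (id 4, depth 1), home (id 5, depth 1), proj (id 10, depth 1).
Iteration 2: rows with parent_id in {3,4,5,10} -> music (id 6, depth 2), cache (id 7, depth 2), data (id 8, depth 2), bob (id 9, depth 2).
Iteration 3: no rows with parent_id in {6,7,8,9}; recursion stops.
SUM(depth) = 0 + 1 + 1 + 1 + 1 + 2 + 2 + 2 + 2 = 12.

12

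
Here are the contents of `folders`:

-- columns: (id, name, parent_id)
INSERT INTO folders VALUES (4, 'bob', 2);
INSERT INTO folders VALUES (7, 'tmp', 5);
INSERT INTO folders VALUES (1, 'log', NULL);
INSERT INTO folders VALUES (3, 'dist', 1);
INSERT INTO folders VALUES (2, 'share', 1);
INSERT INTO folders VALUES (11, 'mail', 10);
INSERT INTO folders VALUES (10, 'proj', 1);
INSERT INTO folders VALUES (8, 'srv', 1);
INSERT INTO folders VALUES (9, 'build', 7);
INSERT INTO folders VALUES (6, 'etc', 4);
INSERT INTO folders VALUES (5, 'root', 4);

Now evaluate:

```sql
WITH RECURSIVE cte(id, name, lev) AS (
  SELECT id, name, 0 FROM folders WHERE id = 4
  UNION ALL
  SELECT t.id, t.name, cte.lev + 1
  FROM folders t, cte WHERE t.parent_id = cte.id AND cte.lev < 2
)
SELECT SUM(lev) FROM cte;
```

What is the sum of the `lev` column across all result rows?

4

Base: id=4 (bob) at lev 0.
Iteration 1: rows with parent_id in {4} -> root (id 5, lev 1), etc (id 6, lev 1).
Iteration 2: rows with parent_id in {5,6} -> tmp (id 7, lev 2).
Iteration 3: lev < 2 fails for all current rows; recursion stops.
SUM(lev) = 0 + 1 + 1 + 2 = 4.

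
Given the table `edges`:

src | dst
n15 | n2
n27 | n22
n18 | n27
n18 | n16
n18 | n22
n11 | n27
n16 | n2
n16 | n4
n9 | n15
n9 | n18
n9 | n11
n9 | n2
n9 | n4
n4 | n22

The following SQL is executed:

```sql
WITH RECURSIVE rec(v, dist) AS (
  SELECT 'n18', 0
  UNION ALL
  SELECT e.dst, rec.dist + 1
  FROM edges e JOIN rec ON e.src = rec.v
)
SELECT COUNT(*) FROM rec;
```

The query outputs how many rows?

Base: (n18, dist=0).
Iteration 1: edges from {n18} -> (n16, dist=1), (n22, dist=1), (n27, dist=1).
Iteration 2: edges from {n16,n22,n27} -> (n2, dist=2), (n22, dist=2), (n4, dist=2).
Iteration 3: edges from {n2,n22,n4} -> (n22, dist=3).
Iteration 4: no outgoing edges from {n22}; recursion stops.
Total rows emitted: 8.

8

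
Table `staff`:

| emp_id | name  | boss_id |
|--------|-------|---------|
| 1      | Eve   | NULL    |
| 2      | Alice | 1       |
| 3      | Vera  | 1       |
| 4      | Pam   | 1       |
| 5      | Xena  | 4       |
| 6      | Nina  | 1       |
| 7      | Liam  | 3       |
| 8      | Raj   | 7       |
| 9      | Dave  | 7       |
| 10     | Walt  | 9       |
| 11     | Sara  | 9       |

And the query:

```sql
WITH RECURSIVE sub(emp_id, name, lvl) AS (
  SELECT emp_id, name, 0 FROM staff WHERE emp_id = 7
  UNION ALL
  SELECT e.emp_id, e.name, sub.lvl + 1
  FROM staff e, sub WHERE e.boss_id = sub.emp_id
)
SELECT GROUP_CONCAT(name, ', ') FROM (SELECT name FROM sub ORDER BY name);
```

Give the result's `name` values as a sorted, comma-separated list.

Base: emp_id=7 (Liam) at lvl 0.
Iteration 1: rows with boss_id in {7} -> Raj (id 8, lvl 1), Dave (id 9, lvl 1).
Iteration 2: rows with boss_id in {8,9} -> Walt (id 10, lvl 2), Sara (id 11, lvl 2).
Iteration 3: no rows with boss_id in {10,11}; recursion stops.

Dave, Liam, Raj, Sara, Walt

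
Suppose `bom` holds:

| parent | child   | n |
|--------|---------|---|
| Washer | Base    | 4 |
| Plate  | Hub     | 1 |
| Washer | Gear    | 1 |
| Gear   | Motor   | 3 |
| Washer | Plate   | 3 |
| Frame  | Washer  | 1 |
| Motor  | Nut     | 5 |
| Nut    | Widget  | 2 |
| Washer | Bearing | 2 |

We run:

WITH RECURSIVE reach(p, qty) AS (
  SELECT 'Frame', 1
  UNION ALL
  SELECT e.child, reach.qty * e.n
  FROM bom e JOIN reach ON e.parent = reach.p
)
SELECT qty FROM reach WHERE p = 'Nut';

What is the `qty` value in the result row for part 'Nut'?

15

Base: (Frame, qty=1).
Iteration 1: components of {Frame} -> Washer = 1*1 = 1.
Iteration 2: components of {Washer} -> Base = 1*4 = 4, Bearing = 1*2 = 2, Gear = 1*1 = 1, Plate = 1*3 = 3.
Iteration 3: components of {Base,Bearing,Gear,Plate} -> Hub = 3*1 = 3, Motor = 1*3 = 3.
Iteration 4: components of {Hub,Motor} -> Nut = 3*5 = 15.
Iteration 5: components of {Nut} -> Widget = 15*2 = 30.
Iteration 6: no further components; recursion stops.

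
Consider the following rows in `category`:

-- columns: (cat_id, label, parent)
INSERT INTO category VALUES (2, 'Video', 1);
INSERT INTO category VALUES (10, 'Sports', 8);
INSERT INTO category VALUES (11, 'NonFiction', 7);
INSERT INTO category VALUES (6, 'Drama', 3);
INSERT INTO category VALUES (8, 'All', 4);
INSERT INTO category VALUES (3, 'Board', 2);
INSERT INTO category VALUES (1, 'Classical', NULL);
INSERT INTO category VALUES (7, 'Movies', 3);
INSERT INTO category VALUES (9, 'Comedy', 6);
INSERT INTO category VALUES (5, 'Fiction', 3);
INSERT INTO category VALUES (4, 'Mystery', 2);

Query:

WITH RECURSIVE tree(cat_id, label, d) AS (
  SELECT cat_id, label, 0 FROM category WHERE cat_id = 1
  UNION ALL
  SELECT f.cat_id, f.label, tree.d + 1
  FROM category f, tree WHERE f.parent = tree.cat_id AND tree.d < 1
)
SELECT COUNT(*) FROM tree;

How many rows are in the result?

Base: cat_id=1 (Classical) at d 0.
Iteration 1: rows with parent in {1} -> Video (id 2, d 1).
Iteration 2: d < 1 fails for all current rows; recursion stops.
Total rows emitted: 2.

2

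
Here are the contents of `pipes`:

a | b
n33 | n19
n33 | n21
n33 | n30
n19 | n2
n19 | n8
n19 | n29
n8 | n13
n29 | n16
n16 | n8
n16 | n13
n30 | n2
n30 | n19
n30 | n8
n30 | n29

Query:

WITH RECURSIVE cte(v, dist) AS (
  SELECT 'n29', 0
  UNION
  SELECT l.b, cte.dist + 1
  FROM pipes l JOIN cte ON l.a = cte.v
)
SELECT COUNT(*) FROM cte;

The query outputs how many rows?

Base: (n29, dist=0).
Iteration 1: edges from {n29} -> (n16, dist=1).
Iteration 2: edges from {n16} -> (n13, dist=2), (n8, dist=2).
Iteration 3: edges from {n13,n8} -> (n13, dist=3).
Iteration 4: no outgoing edges from {n13}; recursion stops.
Total rows emitted: 5.

5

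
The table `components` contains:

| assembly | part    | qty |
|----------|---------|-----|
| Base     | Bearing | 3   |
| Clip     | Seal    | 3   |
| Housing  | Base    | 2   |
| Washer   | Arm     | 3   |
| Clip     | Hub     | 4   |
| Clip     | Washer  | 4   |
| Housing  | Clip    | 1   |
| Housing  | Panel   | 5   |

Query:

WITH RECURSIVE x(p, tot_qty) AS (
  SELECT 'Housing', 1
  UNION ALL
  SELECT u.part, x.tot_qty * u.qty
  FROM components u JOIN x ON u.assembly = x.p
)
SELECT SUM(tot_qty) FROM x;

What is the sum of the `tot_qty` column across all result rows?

Base: (Housing, tot_qty=1).
Iteration 1: components of {Housing} -> Base = 1*2 = 2, Clip = 1*1 = 1, Panel = 1*5 = 5.
Iteration 2: components of {Base,Clip,Panel} -> Bearing = 2*3 = 6, Hub = 1*4 = 4, Seal = 1*3 = 3, Washer = 1*4 = 4.
Iteration 3: components of {Bearing,Hub,Seal,Washer} -> Arm = 4*3 = 12.
Iteration 4: no further components; recursion stops.
SUM(tot_qty) = 1 + 2 + 5 + 1 + 6 + 4 + 3 + 4 + 12 = 38.

38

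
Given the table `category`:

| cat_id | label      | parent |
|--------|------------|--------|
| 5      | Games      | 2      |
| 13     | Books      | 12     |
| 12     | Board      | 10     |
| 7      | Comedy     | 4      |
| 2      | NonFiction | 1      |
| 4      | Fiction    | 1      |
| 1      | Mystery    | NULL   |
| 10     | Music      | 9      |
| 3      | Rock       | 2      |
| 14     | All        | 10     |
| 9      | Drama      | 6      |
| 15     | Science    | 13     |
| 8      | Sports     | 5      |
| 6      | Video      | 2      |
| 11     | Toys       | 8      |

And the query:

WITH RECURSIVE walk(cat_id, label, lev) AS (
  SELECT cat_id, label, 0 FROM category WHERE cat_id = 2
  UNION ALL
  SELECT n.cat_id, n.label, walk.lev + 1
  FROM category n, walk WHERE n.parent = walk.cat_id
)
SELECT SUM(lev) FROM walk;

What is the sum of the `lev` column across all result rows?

Base: cat_id=2 (NonFiction) at lev 0.
Iteration 1: rows with parent in {2} -> Rock (id 3, lev 1), Games (id 5, lev 1), Video (id 6, lev 1).
Iteration 2: rows with parent in {3,5,6} -> Sports (id 8, lev 2), Drama (id 9, lev 2).
Iteration 3: rows with parent in {8,9} -> Music (id 10, lev 3), Toys (id 11, lev 3).
Iteration 4: rows with parent in {10,11} -> Board (id 12, lev 4), All (id 14, lev 4).
Iteration 5: rows with parent in {12,14} -> Books (id 13, lev 5).
Iteration 6: rows with parent in {13} -> Science (id 15, lev 6).
Iteration 7: no rows with parent in {15}; recursion stops.
SUM(lev) = 0 + 1 + 1 + 1 + 2 + 2 + 3 + 3 + 4 + 4 + 5 + 6 = 32.

32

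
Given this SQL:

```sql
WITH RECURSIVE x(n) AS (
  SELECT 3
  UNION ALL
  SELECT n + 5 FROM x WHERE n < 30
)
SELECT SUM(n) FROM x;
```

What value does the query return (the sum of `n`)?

Base: n=3.
Iteration 1: 3 < 30 holds -> n = 3 + 5 = 8.
Iteration 2: 8 < 30 holds -> n = 8 + 5 = 13.
Iteration 3: 13 < 30 holds -> n = 13 + 5 = 18.
Iteration 4: 18 < 30 holds -> n = 18 + 5 = 23.
Iteration 5: 23 < 30 holds -> n = 23 + 5 = 28.
Iteration 6: 28 < 30 holds -> n = 28 + 5 = 33.
Iteration 7: 33 < 30 fails; recursion stops.
SUM(n) = 3 + 8 + 13 + 18 + 23 + 28 + 33 = 126.

126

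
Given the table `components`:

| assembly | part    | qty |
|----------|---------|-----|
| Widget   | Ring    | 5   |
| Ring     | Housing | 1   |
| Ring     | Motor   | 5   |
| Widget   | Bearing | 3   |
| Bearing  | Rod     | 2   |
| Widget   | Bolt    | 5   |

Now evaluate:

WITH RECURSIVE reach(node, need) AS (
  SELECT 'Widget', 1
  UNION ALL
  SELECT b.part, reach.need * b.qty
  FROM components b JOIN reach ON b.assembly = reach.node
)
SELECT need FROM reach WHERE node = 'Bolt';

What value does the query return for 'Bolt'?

Base: (Widget, need=1).
Iteration 1: components of {Widget} -> Bearing = 1*3 = 3, Bolt = 1*5 = 5, Ring = 1*5 = 5.
Iteration 2: components of {Bearing,Bolt,Ring} -> Housing = 5*1 = 5, Motor = 5*5 = 25, Rod = 3*2 = 6.
Iteration 3: no further components; recursion stops.

5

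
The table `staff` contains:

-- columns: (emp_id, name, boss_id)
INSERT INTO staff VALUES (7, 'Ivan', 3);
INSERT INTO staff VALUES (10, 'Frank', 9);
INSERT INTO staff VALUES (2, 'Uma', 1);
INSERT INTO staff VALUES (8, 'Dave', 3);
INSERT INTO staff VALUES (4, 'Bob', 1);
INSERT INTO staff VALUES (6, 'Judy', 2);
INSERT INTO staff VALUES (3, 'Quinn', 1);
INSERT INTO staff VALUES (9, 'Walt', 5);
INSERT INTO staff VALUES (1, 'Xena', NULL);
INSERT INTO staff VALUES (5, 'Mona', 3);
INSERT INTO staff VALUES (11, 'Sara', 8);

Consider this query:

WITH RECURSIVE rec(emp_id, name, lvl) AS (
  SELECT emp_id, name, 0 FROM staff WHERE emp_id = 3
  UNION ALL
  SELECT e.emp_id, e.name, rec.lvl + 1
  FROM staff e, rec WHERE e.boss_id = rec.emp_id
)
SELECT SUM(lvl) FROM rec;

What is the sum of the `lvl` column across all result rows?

Base: emp_id=3 (Quinn) at lvl 0.
Iteration 1: rows with boss_id in {3} -> Mona (id 5, lvl 1), Ivan (id 7, lvl 1), Dave (id 8, lvl 1).
Iteration 2: rows with boss_id in {5,7,8} -> Walt (id 9, lvl 2), Sara (id 11, lvl 2).
Iteration 3: rows with boss_id in {9,11} -> Frank (id 10, lvl 3).
Iteration 4: no rows with boss_id in {10}; recursion stops.
SUM(lvl) = 0 + 1 + 1 + 1 + 2 + 2 + 3 = 10.

10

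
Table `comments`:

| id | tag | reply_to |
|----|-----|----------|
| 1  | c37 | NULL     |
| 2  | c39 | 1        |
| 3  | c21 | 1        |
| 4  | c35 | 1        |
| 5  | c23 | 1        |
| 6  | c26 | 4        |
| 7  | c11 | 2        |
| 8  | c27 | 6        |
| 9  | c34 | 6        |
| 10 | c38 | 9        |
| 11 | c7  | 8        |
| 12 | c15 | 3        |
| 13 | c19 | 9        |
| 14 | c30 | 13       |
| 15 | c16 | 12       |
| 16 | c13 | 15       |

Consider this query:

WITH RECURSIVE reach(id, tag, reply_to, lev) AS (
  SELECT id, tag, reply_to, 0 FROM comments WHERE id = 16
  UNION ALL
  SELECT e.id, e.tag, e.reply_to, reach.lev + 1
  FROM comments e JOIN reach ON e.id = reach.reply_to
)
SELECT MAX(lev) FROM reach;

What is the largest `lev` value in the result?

Base: id=16 (c13), reply_to=15, lev 0.
Iteration 1: join on id=15 -> c16 (id 15, reply_to=12, lev 1).
Iteration 2: join on id=12 -> c15 (id 12, reply_to=3, lev 2).
Iteration 3: join on id=3 -> c21 (id 3, reply_to=1, lev 3).
Iteration 4: join on id=1 -> c37 (id 1, reply_to=NULL, lev 4).
Iteration 5: reply_to is NULL; no match; recursion stops.
lev values: 0, 1, 2, 3, 4; the maximum is 4.

4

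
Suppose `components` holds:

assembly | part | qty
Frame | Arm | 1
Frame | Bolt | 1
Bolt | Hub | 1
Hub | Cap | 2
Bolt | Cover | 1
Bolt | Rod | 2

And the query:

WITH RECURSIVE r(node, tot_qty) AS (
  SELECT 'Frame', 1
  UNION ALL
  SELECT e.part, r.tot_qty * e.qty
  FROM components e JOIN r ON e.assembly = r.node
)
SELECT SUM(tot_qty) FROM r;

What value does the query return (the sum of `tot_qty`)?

9

Base: (Frame, tot_qty=1).
Iteration 1: components of {Frame} -> Arm = 1*1 = 1, Bolt = 1*1 = 1.
Iteration 2: components of {Arm,Bolt} -> Cover = 1*1 = 1, Hub = 1*1 = 1, Rod = 1*2 = 2.
Iteration 3: components of {Cover,Hub,Rod} -> Cap = 1*2 = 2.
Iteration 4: no further components; recursion stops.
SUM(tot_qty) = 1 + 1 + 1 + 1 + 1 + 2 + 2 = 9.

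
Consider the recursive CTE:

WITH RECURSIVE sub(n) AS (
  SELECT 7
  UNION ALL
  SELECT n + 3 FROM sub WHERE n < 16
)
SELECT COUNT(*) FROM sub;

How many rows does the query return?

4

Base: n=7.
Iteration 1: 7 < 16 holds -> n = 7 + 3 = 10.
Iteration 2: 10 < 16 holds -> n = 10 + 3 = 13.
Iteration 3: 13 < 16 holds -> n = 13 + 3 = 16.
Iteration 4: 16 < 16 fails; recursion stops.
Total rows emitted: 4.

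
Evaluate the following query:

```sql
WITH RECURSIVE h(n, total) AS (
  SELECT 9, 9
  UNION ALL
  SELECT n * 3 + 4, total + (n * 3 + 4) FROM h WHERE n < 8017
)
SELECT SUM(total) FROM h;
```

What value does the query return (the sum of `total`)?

17940

Base: n=9, total=9.
Iteration 1: 9 < 8017 holds -> n = 9 * 3 + 4 = 31, total = 9 + 31 = 40.
Iteration 2: 31 < 8017 holds -> n = 31 * 3 + 4 = 97, total = 40 + 97 = 137.
Iteration 3: 97 < 8017 holds -> n = 97 * 3 + 4 = 295, total = 137 + 295 = 432.
Iteration 4: 295 < 8017 holds -> n = 295 * 3 + 4 = 889, total = 432 + 889 = 1321.
Iteration 5: 889 < 8017 holds -> n = 889 * 3 + 4 = 2671, total = 1321 + 2671 = 3992.
Iteration 6: 2671 < 8017 holds -> n = 2671 * 3 + 4 = 8017, total = 3992 + 8017 = 12009.
Iteration 7: 8017 < 8017 fails; recursion stops.
SUM(total) = 9 + 40 + 137 + 432 + 1321 + 3992 + 12009 = 17940.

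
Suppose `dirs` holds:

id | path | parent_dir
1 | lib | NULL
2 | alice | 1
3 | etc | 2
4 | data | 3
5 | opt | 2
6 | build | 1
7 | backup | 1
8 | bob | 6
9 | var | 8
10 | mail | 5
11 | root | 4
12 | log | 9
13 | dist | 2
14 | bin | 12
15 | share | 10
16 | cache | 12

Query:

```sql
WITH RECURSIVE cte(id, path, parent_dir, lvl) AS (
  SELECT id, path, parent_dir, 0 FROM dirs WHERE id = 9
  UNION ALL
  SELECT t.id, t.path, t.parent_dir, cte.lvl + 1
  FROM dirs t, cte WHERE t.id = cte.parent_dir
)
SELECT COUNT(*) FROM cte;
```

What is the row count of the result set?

4

Base: id=9 (var), parent_dir=8, lvl 0.
Iteration 1: join on id=8 -> bob (id 8, parent_dir=6, lvl 1).
Iteration 2: join on id=6 -> build (id 6, parent_dir=1, lvl 2).
Iteration 3: join on id=1 -> lib (id 1, parent_dir=NULL, lvl 3).
Iteration 4: parent_dir is NULL; no match; recursion stops.
Total rows emitted: 4.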